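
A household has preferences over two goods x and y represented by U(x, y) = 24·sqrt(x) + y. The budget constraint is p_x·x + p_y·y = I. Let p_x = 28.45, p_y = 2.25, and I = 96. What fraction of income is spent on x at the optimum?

Utility is quasi-linear in y; the FOC for x is 12/√x = p_x/p_y.
Thus x* = (12·p_y/p_x)² — independent of I — with the rest of income spent on y.
Plugging in: x* = (12·2.25/28.45)² = 0.9007, y* = 31.2783.
Expenditure on x: 28.45·0.9007 = 25.6239; share = 0.2669.

share on x = 0.2669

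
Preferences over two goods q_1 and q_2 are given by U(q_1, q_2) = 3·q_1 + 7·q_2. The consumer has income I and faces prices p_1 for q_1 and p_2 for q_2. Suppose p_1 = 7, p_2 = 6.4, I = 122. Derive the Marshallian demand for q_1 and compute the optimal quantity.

Perfect substitutes: compare marginal utility per dollar. 3/p_1 vs 7/p_2 → 0.4286 vs 1.0938.
q_2 gives more utility per dollar, so spend all income on q_2: q_2* = I/p_2, q_1* = 0.
Numerically: q_1* = 0, q_2* = 19.0625.

q_1* = 0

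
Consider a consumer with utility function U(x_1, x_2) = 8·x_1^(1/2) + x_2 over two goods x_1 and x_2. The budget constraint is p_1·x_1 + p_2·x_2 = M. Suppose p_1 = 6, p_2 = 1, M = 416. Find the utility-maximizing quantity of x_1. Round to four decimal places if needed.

x_1* = 0.4444

Set MRS = p_1/p_2: 4·x_1^(−1/2) = p_1/p_2.
Solve: √x_1 = 4·p_2/p_1, so x_1*(p_1,p_2) = (4·p_2/p_1)², and x_2* = (M − p_1·x_1*)/p_2.
Plugging in: x_1* = (4·1/6)² = 0.4444.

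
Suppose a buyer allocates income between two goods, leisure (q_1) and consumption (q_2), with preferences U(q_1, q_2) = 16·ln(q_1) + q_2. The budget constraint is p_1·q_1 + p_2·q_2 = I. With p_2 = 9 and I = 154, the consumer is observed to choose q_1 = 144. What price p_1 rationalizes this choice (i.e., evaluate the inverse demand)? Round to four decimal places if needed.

MU_q_1 = 16/q_1, MU_q_2 = 1. Tangency: 16/q_1 = p_1/p_2.
So q_1*(p_1,p_2) = 16·p_2/p_1, independent of income; and q_2* = (I − 16·p_2)/p_2.
Set q_1* = 144 in the demand function and solve for p_1: p_1 = 1.

p_1 = 1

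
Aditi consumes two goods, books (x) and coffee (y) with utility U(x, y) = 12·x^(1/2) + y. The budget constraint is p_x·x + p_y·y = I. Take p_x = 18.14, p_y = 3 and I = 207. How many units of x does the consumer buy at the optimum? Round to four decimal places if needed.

x* = 0.9846

Set MRS = p_x/p_y: 6·x^(−1/2) = p_x/p_y.
Solve: √x = 6·p_y/p_x, so x*(p_x,p_y) = (6·p_y/p_x)², and y* = (I − p_x·x*)/p_y.
Plugging in: x* = (6·3/18.14)² = 0.9846.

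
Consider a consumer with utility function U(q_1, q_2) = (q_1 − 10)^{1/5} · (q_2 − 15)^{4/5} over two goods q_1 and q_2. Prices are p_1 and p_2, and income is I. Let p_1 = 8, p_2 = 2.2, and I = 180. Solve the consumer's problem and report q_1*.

Substituting into the budget: q_1* = 10 + 0.2·(I − 10·p_1 − 15·p_2)/p_1, and q_2* = 15 + 0.8·(…)/p_2.
Discretionary income = 180 − 10·8 − 15·2.2 = 67; q_1* = 10 + 0.2·67/8 = 11.675.

q_1* = 11.675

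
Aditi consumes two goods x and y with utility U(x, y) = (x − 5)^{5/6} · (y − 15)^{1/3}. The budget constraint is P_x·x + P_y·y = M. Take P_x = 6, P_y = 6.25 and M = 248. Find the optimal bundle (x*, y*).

Let x' = x−5, y' = y−15. MRS = (5/2)·y'/x' = P_x/P_y.
After buying the subsistence bundle (5, 15), a share 5/7 of the remaining income goes to x: x* = 5 + 5/7·(M − 5P_x − 15P_y)/P_x.
Discretionary income = 248 − 5·6 − 15·6.25 = 124.25; x* = 5 + 5/7·124.25/6 = 19.7917; y* = 15 + 2/7·124.25/6.25 = 20.68.

x* = 19.7917, y* = 20.68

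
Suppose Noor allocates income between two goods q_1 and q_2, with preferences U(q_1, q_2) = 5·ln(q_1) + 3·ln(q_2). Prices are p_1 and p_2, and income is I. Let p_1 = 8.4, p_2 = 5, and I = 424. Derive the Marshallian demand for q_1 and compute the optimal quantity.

Demand: q_1*(p_1,p_2,I) = 0.625·I/p_1 and q_2* = 0.375·I/p_2.
At p_1=8.4, p_2=5, I=424: q_1* = 0.625·424/8.4 = 31.5476.

q_1* = 31.5476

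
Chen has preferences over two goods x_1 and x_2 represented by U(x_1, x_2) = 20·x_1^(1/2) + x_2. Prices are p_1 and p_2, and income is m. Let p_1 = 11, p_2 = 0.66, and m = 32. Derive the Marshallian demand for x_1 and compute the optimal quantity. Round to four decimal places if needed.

x_1* = 0.36

Utility is quasi-linear in x_2; the FOC for x_1 is 10/√x_1 = p_1/p_2.
Solve: √x_1 = 10·p_2/p_1, so x_1*(p_1,p_2) = (10·p_2/p_1)², and x_2* = (m − p_1·x_1*)/p_2.
Plugging in: x_1* = (10·0.66/11)² = 0.36.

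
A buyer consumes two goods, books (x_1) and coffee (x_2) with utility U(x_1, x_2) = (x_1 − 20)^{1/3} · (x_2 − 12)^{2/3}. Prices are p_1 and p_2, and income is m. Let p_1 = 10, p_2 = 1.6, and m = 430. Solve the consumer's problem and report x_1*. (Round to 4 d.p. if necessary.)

x_1* = 27.0267

Let x_1' = x_1−20, x_2' = x_2−12. MRS = (1/2)·x_2'/x_1' = p_1/p_2.
After buying the subsistence bundle (20, 12), a share 1/3 of the remaining income goes to x_1: x_1* = 20 + 1/3·(m − 20p_1 − 12p_2)/p_1.
Discretionary income = 430 − 20·10 − 12·1.6 = 210.8; x_1* = 20 + 1/3·210.8/10 = 27.0267.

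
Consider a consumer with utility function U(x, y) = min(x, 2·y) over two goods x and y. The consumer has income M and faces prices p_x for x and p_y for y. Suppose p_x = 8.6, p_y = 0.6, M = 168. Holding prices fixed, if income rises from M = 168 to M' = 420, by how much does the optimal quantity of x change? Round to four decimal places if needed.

Leontief preferences: the optimum is at the kink where x/2 = y/1, i.e. y = (1/2)·x.
Budget: p_x·x + p_y·(1/2)·x = M, so (2·p_x + p_y)·x = 2·M.
Demand: x*(p_x,p_y,M) = 2·M/(2·p_x + p_y), y* = M/(2·p_x + p_y).
Here 2·8.6 + 0.6 = 17.8, giving x* = 18.8764.
At M' = 420: x* = 47.191. Change: 47.191 − 18.8764 = 28.3146.

Δx* = 28.3146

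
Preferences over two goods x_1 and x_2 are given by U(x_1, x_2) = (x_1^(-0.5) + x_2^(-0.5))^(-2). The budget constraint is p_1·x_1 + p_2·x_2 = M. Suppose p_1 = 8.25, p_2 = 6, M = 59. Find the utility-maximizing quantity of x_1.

From the CES first-order condition, (x_2/x_1)^(1.5) = p_1/p_2.
Solve for the ratio: x_2/x_1 = [p_1/p_2]^(2/3).
With the ratio pinned down, the budget gives x_1* = M/(p_1 + p_2·(x_2/x_1)) and x_2* = (x_2/x_1)·x_1*.
Numerically x_2/x_1 = 1.236522, so x_1* = 59/(8.25 + 6·1.236522) = 3.7654.

x_1* = 3.7654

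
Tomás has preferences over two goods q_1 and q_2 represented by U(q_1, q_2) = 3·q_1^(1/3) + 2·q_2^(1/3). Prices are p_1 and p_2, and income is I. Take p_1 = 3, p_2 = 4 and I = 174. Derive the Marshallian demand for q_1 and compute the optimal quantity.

Numerically q_2/q_1 = 0.353553, so q_1* = 174/(3 + 4·0.353553) = 39.4181.

q_1* = 39.4181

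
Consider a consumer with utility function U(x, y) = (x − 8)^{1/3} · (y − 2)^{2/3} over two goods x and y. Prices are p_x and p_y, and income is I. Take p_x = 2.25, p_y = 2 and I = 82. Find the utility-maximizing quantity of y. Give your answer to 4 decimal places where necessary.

MRS = (1/2)·(y−2)/(x−8). Tangency with p_x/p_y gives y−2 = 2·(p_x/p_y)·(x−8).
After buying the subsistence bundle (8, 2), a share 1/3 of the remaining income goes to x: x* = 8 + 1/3·(I − 8p_x − 2p_y)/p_x.
Discretionary income = 82 − 8·2.25 − 2·2 = 60; y* = 2 + 2/3·60/2 = 22.

y* = 22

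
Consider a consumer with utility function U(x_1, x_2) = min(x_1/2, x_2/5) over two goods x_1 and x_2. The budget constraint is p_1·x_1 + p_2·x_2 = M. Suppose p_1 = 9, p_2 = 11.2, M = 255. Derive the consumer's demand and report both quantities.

x_1* = 6.8919, x_2* = 17.2297

With perfect complements, no substitution: consume in ratio x_1:x_2 = 2:5.
Budget: p_1·x_1 + p_2·(5/2)·x_1 = M, so (2·p_1 + 5·p_2)·x_1 = 2·M.
Demand: x_1*(p_1,p_2,M) = 2·M/(2·p_1 + 5·p_2), x_2* = 5·M/(2·p_1 + 5·p_2).
Here 2·9 + 5·11.2 = 74, giving x_1* = 6.8919 and x_2* = 17.2297.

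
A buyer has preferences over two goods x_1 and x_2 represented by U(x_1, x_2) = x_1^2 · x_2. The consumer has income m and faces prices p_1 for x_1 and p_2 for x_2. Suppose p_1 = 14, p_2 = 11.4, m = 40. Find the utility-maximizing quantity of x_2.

The MRS is 2·x_2/x_1. Set MRS = p_1/p_2.
So 2·p_2·x_2 = p_1·x_1; combined with the budget, a share 2/3 of income goes to x_1.
Demand: x_1*(p_1,p_2,m) = 2/3·m/p_1 and x_2* = 1/3·m/p_2.
At p_1=14, p_2=11.4, m=40: x_2* = 1/3·40/11.4 = 1.1696.

x_2* = 1.1696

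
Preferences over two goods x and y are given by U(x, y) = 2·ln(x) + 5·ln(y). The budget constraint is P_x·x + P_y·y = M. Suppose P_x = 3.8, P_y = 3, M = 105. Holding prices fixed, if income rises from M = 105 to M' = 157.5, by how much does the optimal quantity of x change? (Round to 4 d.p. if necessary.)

Demand: x*(P_x,P_y,M) = 2/7·M/P_x and y* = 5/7·M/P_y.
At P_x=3.8, P_y=3, M=105: x* = 2/7·105/3.8 = 7.8947.
At M' = 157.5: x* = 11.8421. Change: 11.8421 − 7.8947 = 3.9474.

Δx* = 3.9474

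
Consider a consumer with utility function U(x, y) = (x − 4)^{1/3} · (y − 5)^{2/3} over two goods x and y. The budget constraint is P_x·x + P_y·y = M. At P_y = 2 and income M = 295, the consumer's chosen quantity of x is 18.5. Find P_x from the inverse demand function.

This is Cobb-Douglas in (x−4, y−5): tangency gives 1/3·P_y·(y−5) = 2/3·P_x·(x−4).
Substituting into the budget: x* = 4 + 1/3·(M − 4·P_x − 5·P_y)/P_x, and y* = 5 + 2/3·(…)/P_y.
Set x* = 18.5 in the demand function and solve for P_x: P_x = 6.

P_x = 6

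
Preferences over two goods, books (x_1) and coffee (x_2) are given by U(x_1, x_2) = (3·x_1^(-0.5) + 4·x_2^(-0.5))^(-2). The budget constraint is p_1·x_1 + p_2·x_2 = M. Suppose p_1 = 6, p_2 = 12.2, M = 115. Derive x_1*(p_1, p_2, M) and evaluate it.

x_1* = 7.5617

MRS = MU_x_1/MU_x_2 = (3/4)·(x_2/x_1)^(1.5). Set equal to p_1/p_2.
Hence x_2/x_1 = ((4/3)·p_1/p_2)^(1/(1.5)), i.e. raised to the 2/3 power.
Substitute x_2 = (x_2/x_1)·x_1 into the budget: x_1* = M/(p_1 + p_2·(x_2/x_1)).
Numerically x_2/x_1 = 0.75478, so x_1* = 115/(6 + 12.2·0.75478) = 7.5617.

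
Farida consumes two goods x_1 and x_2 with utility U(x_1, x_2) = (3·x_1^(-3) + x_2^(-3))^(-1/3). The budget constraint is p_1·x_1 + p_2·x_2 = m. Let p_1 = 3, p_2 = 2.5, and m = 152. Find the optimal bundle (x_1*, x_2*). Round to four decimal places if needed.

x_1* = 30.4721, x_2* = 24.2335

MU_x_1 ∝ 3·x_1^(-4), MU_x_2 ∝ x_2^(-4), so MRS = 3·(x_2/x_1)^(4) = p_1/p_2.
Hence x_2/x_1 = ((1/3)·p_1/p_2)^(1/(4)), i.e. raised to the 0.25 power.
With the ratio pinned down, the budget gives x_1* = m/(p_1 + p_2·(x_2/x_1)) and x_2* = (x_2/x_1)·x_1*.
Numerically x_2/x_1 = 0.795271, so x_1* = 152/(3 + 2.5·0.795271) = 30.4721 and x_2* = 0.795271·30.4721 = 24.2335.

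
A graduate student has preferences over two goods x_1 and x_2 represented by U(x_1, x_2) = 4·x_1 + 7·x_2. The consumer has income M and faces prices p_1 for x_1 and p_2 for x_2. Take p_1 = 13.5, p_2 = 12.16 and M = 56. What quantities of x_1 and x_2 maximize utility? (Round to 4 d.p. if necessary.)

Linear utility — the consumer picks whichever good has higher MU/price: 4/13.5 = 0.2963 vs 7/12.16 = 0.5757.
x_2 gives more utility per dollar, so spend all income on x_2: x_2* = M/p_2, x_1* = 0.
Numerically: x_1* = 0, x_2* = 4.6053.

x_1* = 0, x_2* = 4.6053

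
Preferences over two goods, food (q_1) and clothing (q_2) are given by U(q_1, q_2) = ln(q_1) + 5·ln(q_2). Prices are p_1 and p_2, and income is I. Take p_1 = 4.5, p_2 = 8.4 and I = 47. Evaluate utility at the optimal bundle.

MU_q_1/MU_q_2 = (q_2)/(5·q_1); tangency sets this equal to p_1/p_2.
Rearranging, p_2·q_2 = 5·p_1·q_1. Substituting into the budget gives p_1·q_1·(1 + 5) = I.
Demand: q_1*(p_1,p_2,I) = 1/6·I/p_1 and q_2* = 5/6·I/p_2.
At p_1=4.5, p_2=8.4, I=47: q_1* = 1/6·47/4.5 = 1.7407, q_2* = 4.6627.
Utility at the optimum: U(1.7407, 4.6627) = 8.2523.

V = 8.2523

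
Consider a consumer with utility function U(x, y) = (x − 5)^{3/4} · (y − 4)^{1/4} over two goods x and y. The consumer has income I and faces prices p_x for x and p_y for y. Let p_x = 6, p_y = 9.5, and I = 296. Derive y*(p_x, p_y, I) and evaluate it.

y* = 10

MRS = 3·(y−4)/(x−5). Tangency with p_x/p_y gives y−4 = (1/3)·(p_x/p_y)·(x−5).
After buying the subsistence bundle (5, 4), a share 0.75 of the remaining income goes to x: x* = 5 + 0.75·(I − 5p_x − 4p_y)/p_x.
Discretionary income = 296 − 5·6 − 4·9.5 = 228; y* = 4 + 0.25·228/9.5 = 10.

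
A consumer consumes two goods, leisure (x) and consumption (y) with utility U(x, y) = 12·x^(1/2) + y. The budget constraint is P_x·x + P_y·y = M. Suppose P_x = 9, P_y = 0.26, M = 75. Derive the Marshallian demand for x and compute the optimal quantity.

Thus x* = (6·P_y/P_x)² — independent of M — with the rest of income spent on y.
Plugging in: x* = (6·0.26/9)² = 0.03.

x* = 0.03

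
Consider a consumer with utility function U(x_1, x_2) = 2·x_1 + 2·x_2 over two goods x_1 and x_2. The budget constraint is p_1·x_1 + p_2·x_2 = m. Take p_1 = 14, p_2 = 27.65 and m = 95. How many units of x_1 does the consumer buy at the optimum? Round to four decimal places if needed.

Perfect substitutes: compare marginal utility per dollar. 2/p_1 vs 2/p_2 → 0.1429 vs 0.0723.
x_1 gives more utility per dollar, so spend all income on x_1: x_1* = m/p_1, x_2* = 0.
Numerically: x_1* = 6.7857, x_2* = 0.

x_1* = 6.7857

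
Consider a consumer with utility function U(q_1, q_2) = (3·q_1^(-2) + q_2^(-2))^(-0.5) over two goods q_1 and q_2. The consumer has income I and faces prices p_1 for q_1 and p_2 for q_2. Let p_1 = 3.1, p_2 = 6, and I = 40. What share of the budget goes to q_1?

share on q_1 = 0.4815

MU_q_1 ∝ 3·q_1^(-3), MU_q_2 ∝ q_2^(-3), so MRS = 3·(q_2/q_1)^(3) = p_1/p_2.
Solve for the ratio: q_2/q_1 = [(1/3)·p_1/p_2]^(1/3).
Substitute q_2 = (q_2/q_1)·q_1 into the budget: q_1* = I/(p_1 + p_2·(q_2/q_1)).
Numerically q_2/q_1 = 0.556369, so q_1* = 40/(3.1 + 6·0.556369) = 6.2129 and q_2* = 0.556369·6.2129 = 3.4567.
Expenditure on q_1: 3.1·6.2129 = 19.26; share = 0.4815.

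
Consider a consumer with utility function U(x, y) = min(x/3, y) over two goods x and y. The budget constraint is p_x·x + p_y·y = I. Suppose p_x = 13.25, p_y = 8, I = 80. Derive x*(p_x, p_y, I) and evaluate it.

Demand: x*(p_x,p_y,I) = 3·I/(3·p_x + p_y), y* = I/(3·p_x + p_y).
Here 3·13.25 + 8 = 47.75, giving x* = 5.0262.

x* = 5.0262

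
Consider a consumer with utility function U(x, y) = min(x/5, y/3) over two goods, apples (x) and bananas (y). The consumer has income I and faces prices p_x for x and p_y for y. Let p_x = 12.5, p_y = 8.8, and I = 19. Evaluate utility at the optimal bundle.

Demand: x*(p_x,p_y,I) = 5·I/(5·p_x + 3·p_y), y* = 3·I/(5·p_x + 3·p_y).
Here 5·12.5 + 3·8.8 = 88.9, giving x* = 1.0686 and y* = 0.6412.
Utility at the optimum: U(1.0686, 0.6412) = 0.2137.

V = 0.2137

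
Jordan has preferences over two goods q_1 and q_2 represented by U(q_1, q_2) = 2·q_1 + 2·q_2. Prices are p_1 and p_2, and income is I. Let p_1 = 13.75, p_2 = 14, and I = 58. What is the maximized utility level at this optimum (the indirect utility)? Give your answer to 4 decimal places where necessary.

Perfect substitutes: compare marginal utility per dollar. 2/p_1 vs 2/p_2 → 0.1455 vs 0.1429.
q_1 gives more utility per dollar, so spend all income on q_1: q_1* = I/p_1, q_2* = 0.
Numerically: q_1* = 4.2182, q_2* = 0.
Utility at the optimum: U(4.2182, 0) = 8.4364.

V = 8.4364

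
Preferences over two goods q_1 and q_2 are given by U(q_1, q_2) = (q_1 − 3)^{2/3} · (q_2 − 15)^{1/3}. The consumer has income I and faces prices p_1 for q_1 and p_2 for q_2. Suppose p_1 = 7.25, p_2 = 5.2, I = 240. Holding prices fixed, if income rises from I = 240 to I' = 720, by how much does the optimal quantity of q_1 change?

This is Cobb-Douglas in (q_1−3, q_2−15): tangency gives 2/3·p_2·(q_2−15) = 1/3·p_1·(q_1−3).
After buying the subsistence bundle (3, 15), a share 2/3 of the remaining income goes to q_1: q_1* = 3 + 2/3·(I − 3p_1 − 15p_2)/p_1.
Discretionary income = 240 − 3·7.25 − 15·5.2 = 140.25; q_1* = 3 + 2/3·140.25/7.25 = 15.8966.
At I' = 720: q_1* = 60.0345. Change: 60.0345 − 15.8966 = 44.1379.

Δq_1* = 44.1379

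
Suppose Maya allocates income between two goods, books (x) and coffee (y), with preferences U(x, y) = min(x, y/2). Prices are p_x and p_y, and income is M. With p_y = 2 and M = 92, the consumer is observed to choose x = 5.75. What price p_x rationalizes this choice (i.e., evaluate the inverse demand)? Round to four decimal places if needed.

Leontief preferences: the optimum is at the kink where x/1 = y/2, i.e. y = 2·x.
Budget: p_x·x + p_y·2·x = M, so (p_x + 2·p_y)·x = M.
Demand: x*(p_x,p_y,M) = M/(p_x + 2·p_y), y* = 2·M/(p_x + 2·p_y).
Set x* = 5.75 in the demand function and solve for p_x: p_x = 12.

p_x = 12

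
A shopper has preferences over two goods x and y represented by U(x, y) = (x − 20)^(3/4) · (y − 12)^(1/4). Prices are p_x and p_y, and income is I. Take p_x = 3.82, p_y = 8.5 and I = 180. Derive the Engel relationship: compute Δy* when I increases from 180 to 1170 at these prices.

Δy* = 29.1176

MRS = 3·(y−12)/(x−20). Tangency with p_x/p_y gives y−12 = (1/3)·(p_x/p_y)·(x−20).
After buying the subsistence bundle (20, 12), a share 0.75 of the remaining income goes to x: x* = 20 + 0.75·(I − 20p_x − 12p_y)/p_x.
Discretionary income = 180 − 20·3.82 − 12·8.5 = 1.6; y* = 12 + 0.25·1.6/8.5 = 12.0471.
At I' = 1170: y* = 41.1647. Change: 41.1647 − 12.0471 = 29.1176.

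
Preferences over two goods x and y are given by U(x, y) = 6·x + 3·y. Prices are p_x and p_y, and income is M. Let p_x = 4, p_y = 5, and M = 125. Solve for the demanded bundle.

Linear utility — the consumer picks whichever good has higher MU/price: 6/4 = 1.5 vs 3/5 = 0.6.
x gives more utility per dollar, so spend all income on x: x* = M/p_x, y* = 0.
Numerically: x* = 31.25, y* = 0.

x* = 31.25, y* = 0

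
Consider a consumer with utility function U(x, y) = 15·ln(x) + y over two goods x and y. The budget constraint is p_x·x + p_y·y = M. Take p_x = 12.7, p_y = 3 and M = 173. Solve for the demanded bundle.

x* = 3.5433, y* = 42.6667

MU_x = 15/x, MU_y = 1. Tangency: 15/x = p_x/p_y.
So x*(p_x,p_y) = 15·p_y/p_x, independent of income; and y* = (M − 15·p_y)/p_y.
At the given prices: x* = 15·3/12.7 = 3.5433, and y* = 42.6667.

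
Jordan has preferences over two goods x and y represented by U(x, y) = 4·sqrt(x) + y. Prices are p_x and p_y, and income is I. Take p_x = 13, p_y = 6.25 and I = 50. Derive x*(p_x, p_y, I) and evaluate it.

Set MRS = p_x/p_y: 2·x^(−1/2) = p_x/p_y.
Solve: √x = 2·p_y/p_x, so x*(p_x,p_y) = (2·p_y/p_x)², and y* = (I − p_x·x*)/p_y.
Plugging in: x* = (2·6.25/13)² = 0.9246.

x* = 0.9246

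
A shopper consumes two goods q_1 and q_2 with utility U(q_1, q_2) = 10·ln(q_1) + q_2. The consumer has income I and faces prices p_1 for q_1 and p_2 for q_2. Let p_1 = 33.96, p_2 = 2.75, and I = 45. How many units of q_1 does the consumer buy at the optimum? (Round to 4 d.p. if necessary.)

q_1* = 0.8098

Set MRS = p_1/p_2: (10/q_1)/1 = p_1/p_2.
So q_1*(p_1,p_2) = 10·p_2/p_1, independent of income; and q_2* = (I − 10·p_2)/p_2.
At the given prices: q_1* = 10·2.75/33.96 = 0.8098.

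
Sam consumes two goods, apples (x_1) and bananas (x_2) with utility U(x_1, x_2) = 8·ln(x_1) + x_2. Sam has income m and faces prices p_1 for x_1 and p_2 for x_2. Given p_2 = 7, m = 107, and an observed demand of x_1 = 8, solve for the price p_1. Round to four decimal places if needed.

p_1 = 7

Set MRS = p_1/p_2: (8/x_1)/1 = p_1/p_2.
So x_1*(p_1,p_2) = 8·p_2/p_1, independent of income; and x_2* = (m − 8·p_2)/p_2.
Set x_1* = 8 in the demand function and solve for p_1: p_1 = 7.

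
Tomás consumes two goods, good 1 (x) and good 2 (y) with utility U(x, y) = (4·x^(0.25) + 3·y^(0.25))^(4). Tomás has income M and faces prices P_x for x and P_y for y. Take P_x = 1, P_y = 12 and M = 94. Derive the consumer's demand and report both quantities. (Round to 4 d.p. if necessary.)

MU_x ∝ 4·x^(-0.75), MU_y ∝ 3·y^(-0.75), so MRS = (4/3)·(y/x)^(0.75) = P_x/P_y.
Hence y/x = ((3/4)·P_x/P_y)^(1/(0.75)), i.e. raised to the 4/3 power.
Substitute y = (y/x)·x into the budget: x* = M/(P_x + P_y·(y/x)).
Numerically y/x = 0.024803, so x* = 94/(1 + 12·0.024803) = 72.4393 and y* = 0.024803·72.4393 = 1.7967.

x* = 72.4393, y* = 1.7967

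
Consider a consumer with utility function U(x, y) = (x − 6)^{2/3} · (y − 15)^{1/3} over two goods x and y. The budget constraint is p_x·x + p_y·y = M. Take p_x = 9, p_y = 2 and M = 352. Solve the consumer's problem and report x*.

MRS = 2·(y−15)/(x−6). Tangency with p_x/p_y gives y−15 = (1/2)·(p_x/p_y)·(x−6).
After buying the subsistence bundle (6, 15), a share 2/3 of the remaining income goes to x: x* = 6 + 2/3·(M − 6p_x − 15p_y)/p_x.
Discretionary income = 352 − 6·9 − 15·2 = 268; x* = 6 + 2/3·268/9 = 25.8519.

x* = 25.8519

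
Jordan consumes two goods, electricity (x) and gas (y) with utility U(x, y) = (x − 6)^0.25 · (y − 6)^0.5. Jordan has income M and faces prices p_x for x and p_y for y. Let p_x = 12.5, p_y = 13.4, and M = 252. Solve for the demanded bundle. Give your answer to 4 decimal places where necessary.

x* = 8.576, y* = 10.806

This is Cobb-Douglas in (x−6, y−6): tangency gives 0.25·p_y·(y−6) = 0.5·p_x·(x−6).
Substituting into the budget: x* = 6 + 1/3·(M − 6·p_x − 6·p_y)/p_x, and y* = 6 + 2/3·(…)/p_y.
Discretionary income = 252 − 6·12.5 − 6·13.4 = 96.6; x* = 6 + 1/3·96.6/12.5 = 8.576; y* = 6 + 2/3·96.6/13.4 = 10.806.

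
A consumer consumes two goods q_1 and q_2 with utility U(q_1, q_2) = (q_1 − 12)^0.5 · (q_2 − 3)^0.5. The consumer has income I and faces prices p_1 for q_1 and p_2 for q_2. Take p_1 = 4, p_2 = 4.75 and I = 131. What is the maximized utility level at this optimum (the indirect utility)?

This is Cobb-Douglas in (q_1−12, q_2−3): tangency gives 0.5·p_2·(q_2−3) = 0.5·p_1·(q_1−12).
After buying the subsistence bundle (12, 3), a share 0.5 of the remaining income goes to q_1: q_1* = 12 + 0.5·(I − 12p_1 − 3p_2)/p_1.
Discretionary income = 131 − 12·4 − 3·4.75 = 68.75; q_1* = 12 + 0.5·68.75/4 = 20.5938; q_2* = 3 + 0.5·68.75/4.75 = 10.2368.
Utility at the optimum: U(20.5938, 10.2368) = 7.8862.

V = 7.8862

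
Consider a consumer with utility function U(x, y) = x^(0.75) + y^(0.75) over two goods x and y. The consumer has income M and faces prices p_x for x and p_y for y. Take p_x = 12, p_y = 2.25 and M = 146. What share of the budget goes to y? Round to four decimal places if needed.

With the ratio pinned down, the budget gives x* = M/(p_x + p_y·(y/x)) and y* = (y/x)·x*.
Numerically y/x = 809.08642, so x* = 146/(12 + 2.25·809.08642) = 0.0797 and y* = 809.08642·0.0797 = 64.464.
Expenditure on y: 2.25·64.464 = 145.0439; share = 0.9935.

share on y = 0.9935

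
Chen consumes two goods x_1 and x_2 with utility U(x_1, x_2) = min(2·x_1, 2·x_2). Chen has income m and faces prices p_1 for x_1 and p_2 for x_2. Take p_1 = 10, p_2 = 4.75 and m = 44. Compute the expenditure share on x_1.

share on x_1 = 0.678

With perfect complements, no substitution: consume in ratio x_1:x_2 = 2:2.
Budget: p_1·x_1 + p_2·x_1 = m, so (2·p_1 + 2·p_2)·x_1 = 2·m.
Demand: x_1*(p_1,p_2,m) = 2·m/(2·p_1 + 2·p_2), x_2* = 2·m/(2·p_1 + 2·p_2).
Here 2·10 + 2·4.75 = 29.5, giving x_1* = 2.9831 and x_2* = 2.9831.
Expenditure on x_1: 10·2.9831 = 29.8305; share = 0.678.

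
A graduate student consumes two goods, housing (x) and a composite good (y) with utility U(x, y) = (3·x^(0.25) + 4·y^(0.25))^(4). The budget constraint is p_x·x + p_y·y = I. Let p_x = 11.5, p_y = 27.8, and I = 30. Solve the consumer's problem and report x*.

MU_x ∝ 3·x^(-0.75), MU_y ∝ 4·y^(-0.75), so MRS = (3/4)·(y/x)^(0.75) = p_x/p_y.
Hence y/x = ((4/3)·p_x/p_y)^(1/(0.75)), i.e. raised to the 4/3 power.
With the ratio pinned down, the budget gives x* = I/(p_x + p_y·(y/x)) and y* = (y/x)·x*.
Numerically y/x = 0.45233, so x* = 30/(11.5 + 27.8·0.45233) = 1.2461.

x* = 1.2461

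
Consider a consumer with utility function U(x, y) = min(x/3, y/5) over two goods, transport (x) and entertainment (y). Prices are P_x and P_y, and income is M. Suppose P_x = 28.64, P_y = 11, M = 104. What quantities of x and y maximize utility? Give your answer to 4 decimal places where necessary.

x* = 2.214, y* = 3.69

Leontief preferences: the optimum is at the kink where x/3 = y/5, i.e. y = (5/3)·x.
Budget: P_x·x + P_y·(5/3)·x = M, so (3·P_x + 5·P_y)·x = 3·M.
Demand: x*(P_x,P_y,M) = 3·M/(3·P_x + 5·P_y), y* = 5·M/(3·P_x + 5·P_y).
Here 3·28.64 + 5·11 = 140.92, giving x* = 2.214 and y* = 3.69.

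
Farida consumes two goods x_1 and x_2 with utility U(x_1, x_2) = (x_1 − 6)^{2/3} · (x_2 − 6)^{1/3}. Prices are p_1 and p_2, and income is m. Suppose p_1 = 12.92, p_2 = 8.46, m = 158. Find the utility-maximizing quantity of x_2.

This is Cobb-Douglas in (x_1−6, x_2−6): tangency gives 2/3·p_2·(x_2−6) = 1/3·p_1·(x_1−6).
Substituting into the budget: x_1* = 6 + 2/3·(m − 6·p_1 − 6·p_2)/p_1, and x_2* = 6 + 1/3·(…)/p_2.
Discretionary income = 158 − 6·12.92 − 6·8.46 = 29.72; x_2* = 6 + 1/3·29.72/8.46 = 7.171.

x_2* = 7.171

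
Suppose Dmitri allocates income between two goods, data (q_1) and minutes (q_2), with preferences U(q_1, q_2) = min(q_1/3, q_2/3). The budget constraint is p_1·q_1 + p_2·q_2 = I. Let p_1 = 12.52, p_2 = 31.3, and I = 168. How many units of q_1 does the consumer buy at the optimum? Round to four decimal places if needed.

Leontief preferences: the optimum is at the kink where q_1/3 = q_2/3, i.e. q_2 = q_1.
Budget: p_1·q_1 + p_2·q_1 = I, so (3·p_1 + 3·p_2)·q_1 = 3·I.
Demand: q_1*(p_1,p_2,I) = 3·I/(3·p_1 + 3·p_2), q_2* = 3·I/(3·p_1 + 3·p_2).
Here 3·12.52 + 3·31.3 = 131.46, giving q_1* = 3.8339.

q_1* = 3.8339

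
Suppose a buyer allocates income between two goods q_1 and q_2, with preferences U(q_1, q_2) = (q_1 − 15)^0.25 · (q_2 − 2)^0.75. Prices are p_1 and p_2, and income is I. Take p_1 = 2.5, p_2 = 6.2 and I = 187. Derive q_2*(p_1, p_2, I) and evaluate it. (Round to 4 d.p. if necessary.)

Substituting into the budget: q_1* = 15 + 0.25·(I − 15·p_1 − 2·p_2)/p_1, and q_2* = 2 + 0.75·(…)/p_2.
Discretionary income = 187 − 15·2.5 − 2·6.2 = 137.1; q_2* = 2 + 0.75·137.1/6.2 = 18.5847.

q_2* = 18.5847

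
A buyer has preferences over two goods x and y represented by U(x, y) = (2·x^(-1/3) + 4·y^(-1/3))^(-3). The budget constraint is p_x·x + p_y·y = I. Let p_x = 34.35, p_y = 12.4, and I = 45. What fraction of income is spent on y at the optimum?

share on y = 0.5659

From the CES first-order condition, (1/2)·(y/x)^(4/3) = p_x/p_y.
Solve for the ratio: y/x = [2·p_x/p_y]^(0.75).
Substitute y = (y/x)·x into the budget: x* = I/(p_x + p_y·(y/x)).
Numerically y/x = 3.611198, so x* = 45/(34.35 + 12.4·3.611198) = 0.5687 and y* = 3.611198·0.5687 = 2.0537.
Expenditure on y: 12.4·2.0537 = 25.4654; share = 0.5659.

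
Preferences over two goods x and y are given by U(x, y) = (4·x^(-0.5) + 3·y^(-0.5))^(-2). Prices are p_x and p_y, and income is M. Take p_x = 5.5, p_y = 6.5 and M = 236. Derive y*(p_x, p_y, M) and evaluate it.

MRS = MU_x/MU_y = (4/3)·(y/x)^(1.5). Set equal to p_x/p_y.
Hence y/x = ((3/4)·p_x/p_y)^(1/(1.5)), i.e. raised to the 2/3 power.
With the ratio pinned down, the budget gives x* = M/(p_x + p_y·(y/x)) and y* = (y/x)·x*.
Numerically y/x = 0.738483, so x* = 236/(5.5 + 6.5·0.738483) = 22.9123 and y* = 0.738483·22.9123 = 16.9204.

y* = 16.9204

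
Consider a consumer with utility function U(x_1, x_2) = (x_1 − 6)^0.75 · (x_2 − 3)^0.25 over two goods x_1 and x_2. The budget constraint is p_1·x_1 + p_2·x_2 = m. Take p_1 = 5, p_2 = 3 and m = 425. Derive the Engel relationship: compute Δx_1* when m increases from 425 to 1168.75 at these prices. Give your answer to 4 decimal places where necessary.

Let x_1' = x_1−6, x_2' = x_2−3. MRS = 3·x_2'/x_1' = p_1/p_2.
After buying the subsistence bundle (6, 3), a share 0.75 of the remaining income goes to x_1: x_1* = 6 + 0.75·(m − 6p_1 − 3p_2)/p_1.
Discretionary income = 425 − 6·5 − 3·3 = 386; x_1* = 6 + 0.75·386/5 = 63.9.
At m' = 1168.75: x_1* = 175.4625. Change: 175.4625 − 63.9 = 111.5625.

Δx_1* = 111.5625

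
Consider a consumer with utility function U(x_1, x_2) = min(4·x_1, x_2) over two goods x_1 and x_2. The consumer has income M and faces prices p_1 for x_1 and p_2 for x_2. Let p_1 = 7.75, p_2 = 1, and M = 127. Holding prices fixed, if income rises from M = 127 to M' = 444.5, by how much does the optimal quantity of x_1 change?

With perfect complements, no substitution: consume in ratio x_1:x_2 = 1:4.
Budget: p_1·x_1 + p_2·4·x_1 = M, so (p_1 + 4·p_2)·x_1 = M.
Demand: x_1*(p_1,p_2,M) = M/(p_1 + 4·p_2), x_2* = 4·M/(p_1 + 4·p_2).
Here 7.75 + 4·1 = 11.75, giving x_1* = 10.8085.
At M' = 444.5: x_1* = 37.8298. Change: 37.8298 − 10.8085 = 27.0213.

Δx_1* = 27.0213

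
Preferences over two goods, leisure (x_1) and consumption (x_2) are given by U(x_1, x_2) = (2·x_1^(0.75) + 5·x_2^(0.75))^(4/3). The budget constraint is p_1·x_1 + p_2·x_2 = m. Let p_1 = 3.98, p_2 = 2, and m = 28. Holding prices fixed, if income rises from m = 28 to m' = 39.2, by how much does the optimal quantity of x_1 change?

Δx_1* = 0.0091

MU_x_1 ∝ 2·x_1^(-0.25), MU_x_2 ∝ 5·x_2^(-0.25), so MRS = (2/5)·(x_2/x_1)^(0.25) = p_1/p_2.
Solve for the ratio: x_2/x_1 = [(5/2)·p_1/p_2]^(4).
With the ratio pinned down, the budget gives x_1* = m/(p_1 + p_2·(x_2/x_1)) and x_2* = (x_2/x_1)·x_1*.
Numerically x_2/x_1 = 612.593438, so x_1* = 28/(3.98 + 2·612.593438) = 0.0228.
At m' = 39.2: x_1* = 0.0319. Change: 0.0319 − 0.0228 = 0.0091.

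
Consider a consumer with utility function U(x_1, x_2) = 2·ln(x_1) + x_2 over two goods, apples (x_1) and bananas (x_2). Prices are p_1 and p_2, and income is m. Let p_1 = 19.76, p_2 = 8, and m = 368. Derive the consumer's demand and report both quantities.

x_1* = 0.8097, x_2* = 44

Set MRS = p_1/p_2: (2/x_1)/1 = p_1/p_2.
So x_1*(p_1,p_2) = 2·p_2/p_1, independent of income; and x_2* = (m − 2·p_2)/p_2.
At the given prices: x_1* = 2·8/19.76 = 0.8097, and x_2* = 44.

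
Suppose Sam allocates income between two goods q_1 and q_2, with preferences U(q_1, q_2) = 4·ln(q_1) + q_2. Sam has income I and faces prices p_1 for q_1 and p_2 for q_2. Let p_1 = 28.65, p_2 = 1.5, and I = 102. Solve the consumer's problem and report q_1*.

q_1* = 0.2094

Set MRS = p_1/p_2: (4/q_1)/1 = p_1/p_2.
So q_1*(p_1,p_2) = 4·p_2/p_1, independent of income; and q_2* = (I − 4·p_2)/p_2.
At the given prices: q_1* = 4·1.5/28.65 = 0.2094.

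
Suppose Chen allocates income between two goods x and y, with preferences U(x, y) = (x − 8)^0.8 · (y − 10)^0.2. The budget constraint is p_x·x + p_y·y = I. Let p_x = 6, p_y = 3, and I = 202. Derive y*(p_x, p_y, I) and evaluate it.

Substituting into the budget: x* = 8 + 0.8·(I − 8·p_x − 10·p_y)/p_x, and y* = 10 + 0.2·(…)/p_y.
Discretionary income = 202 − 8·6 − 10·3 = 124; y* = 10 + 0.2·124/3 = 18.2667.

y* = 18.2667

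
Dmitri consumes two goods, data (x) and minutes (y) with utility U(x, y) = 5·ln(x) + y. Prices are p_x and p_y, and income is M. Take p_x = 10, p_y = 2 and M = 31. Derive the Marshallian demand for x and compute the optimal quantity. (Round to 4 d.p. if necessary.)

MU_x = 5/x, MU_y = 1. Tangency: 5/x = p_x/p_y.
So x*(p_x,p_y) = 5·p_y/p_x, independent of income; and y* = (M − 5·p_y)/p_y.
At the given prices: x* = 5·2/10 = 1.

x* = 1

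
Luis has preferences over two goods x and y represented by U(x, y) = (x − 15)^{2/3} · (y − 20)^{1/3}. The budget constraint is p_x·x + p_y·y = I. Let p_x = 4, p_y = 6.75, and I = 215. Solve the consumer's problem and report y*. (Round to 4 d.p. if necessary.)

After buying the subsistence bundle (15, 20), a share 2/3 of the remaining income goes to x: x* = 15 + 2/3·(I − 15p_x − 20p_y)/p_x.
Discretionary income = 215 − 15·4 − 20·6.75 = 20; y* = 20 + 1/3·20/6.75 = 20.9877.

y* = 20.9877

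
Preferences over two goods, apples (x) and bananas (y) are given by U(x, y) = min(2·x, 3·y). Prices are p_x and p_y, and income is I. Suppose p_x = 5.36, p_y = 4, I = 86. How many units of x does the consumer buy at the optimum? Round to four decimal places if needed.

With perfect complements, no substitution: consume in ratio x:y = 3:2.
Budget: p_x·x + p_y·(2/3)·x = I, so (3·p_x + 2·p_y)·x = 3·I.
Demand: x*(p_x,p_y,I) = 3·I/(3·p_x + 2·p_y), y* = 2·I/(3·p_x + 2·p_y).
Here 3·5.36 + 2·4 = 24.08, giving x* = 10.7143.

x* = 10.7143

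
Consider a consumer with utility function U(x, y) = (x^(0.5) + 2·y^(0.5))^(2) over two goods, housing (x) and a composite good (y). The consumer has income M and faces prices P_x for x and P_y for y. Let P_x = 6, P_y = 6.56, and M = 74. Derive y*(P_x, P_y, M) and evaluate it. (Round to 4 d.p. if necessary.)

Numerically y/x = 3.346222, so x* = 74/(6 + 6.56·3.346222) = 2.6475 and y* = 3.346222·2.6475 = 8.859.

y* = 8.859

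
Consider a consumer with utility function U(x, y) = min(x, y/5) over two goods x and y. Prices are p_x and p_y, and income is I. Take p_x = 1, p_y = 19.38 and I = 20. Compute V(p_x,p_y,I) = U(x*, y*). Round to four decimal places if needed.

V = 0.2043

Leontief preferences: the optimum is at the kink where x/1 = y/5, i.e. y = 5·x.
Budget: p_x·x + p_y·5·x = I, so (p_x + 5·p_y)·x = I.
Demand: x*(p_x,p_y,I) = I/(p_x + 5·p_y), y* = 5·I/(p_x + 5·p_y).
Here 1 + 5·19.38 = 97.9, giving x* = 0.2043 and y* = 1.0215.
Utility at the optimum: U(0.2043, 1.0215) = 0.2043.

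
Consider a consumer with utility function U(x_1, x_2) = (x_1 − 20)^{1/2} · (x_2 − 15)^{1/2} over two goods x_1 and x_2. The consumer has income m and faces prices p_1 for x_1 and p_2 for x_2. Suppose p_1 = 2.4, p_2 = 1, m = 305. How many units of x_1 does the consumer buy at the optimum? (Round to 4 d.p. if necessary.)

x_1* = 70.4167

MRS = (x_2−15)/(x_1−20). Tangency with p_1/p_2 gives x_2−15 = (p_1/p_2)·(x_1−20).
After buying the subsistence bundle (20, 15), a share 0.5 of the remaining income goes to x_1: x_1* = 20 + 0.5·(m − 20p_1 − 15p_2)/p_1.
Discretionary income = 305 − 20·2.4 − 15·1 = 242; x_1* = 20 + 0.5·242/2.4 = 70.4167.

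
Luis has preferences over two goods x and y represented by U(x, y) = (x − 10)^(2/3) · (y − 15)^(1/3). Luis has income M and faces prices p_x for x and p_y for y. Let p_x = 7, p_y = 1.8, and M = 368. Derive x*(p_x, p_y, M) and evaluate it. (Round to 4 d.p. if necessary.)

x* = 35.8095

MRS = 2·(y−15)/(x−10). Tangency with p_x/p_y gives y−15 = (1/2)·(p_x/p_y)·(x−10).
Substituting into the budget: x* = 10 + 2/3·(M − 10·p_x − 15·p_y)/p_x, and y* = 15 + 1/3·(…)/p_y.
Discretionary income = 368 − 10·7 − 15·1.8 = 271; x* = 10 + 2/3·271/7 = 35.8095.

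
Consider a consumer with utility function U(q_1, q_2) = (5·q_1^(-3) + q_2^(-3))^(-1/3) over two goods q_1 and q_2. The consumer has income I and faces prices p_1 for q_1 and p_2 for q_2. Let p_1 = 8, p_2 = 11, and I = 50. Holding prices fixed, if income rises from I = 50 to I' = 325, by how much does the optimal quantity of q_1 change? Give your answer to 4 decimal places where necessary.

Δq_1* = 18.5896

Substitute q_2 = (q_2/q_1)·q_1 into the budget: q_1* = I/(p_1 + p_2·(q_2/q_1)).
Numerically q_2/q_1 = 0.617564, so q_1* = 50/(8 + 11·0.617564) = 3.3799.
At I' = 325: q_1* = 21.9696. Change: 21.9696 − 3.3799 = 18.5896.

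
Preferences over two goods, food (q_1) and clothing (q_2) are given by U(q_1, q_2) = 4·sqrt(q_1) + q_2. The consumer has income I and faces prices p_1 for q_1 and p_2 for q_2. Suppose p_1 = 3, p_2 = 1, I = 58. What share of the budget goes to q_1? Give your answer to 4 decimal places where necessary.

share on q_1 = 0.023

MU_q_1 = 2/√q_1, MU_q_2 = 1. Tangency: 2/√q_1 = p_1/p_2.
Thus q_1* = (2·p_2/p_1)² — independent of I — with the rest of income spent on q_2.
Plugging in: q_1* = (2·1/3)² = 0.4444, q_2* = 56.6667.
Expenditure on q_1: 3·0.4444 = 1.3333; share = 0.023.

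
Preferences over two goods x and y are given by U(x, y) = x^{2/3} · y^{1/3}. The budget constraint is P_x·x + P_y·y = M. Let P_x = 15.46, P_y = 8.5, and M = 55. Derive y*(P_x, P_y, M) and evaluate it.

y* = 2.1569

MU_x/MU_y = (2/3·y)/(1/3·x); tangency sets this equal to P_x/P_y.
So 2/3·P_y·y = 1/3·P_x·x; combined with the budget, a share 2/3 of income goes to x.
Demand: x*(P_x,P_y,M) = 2/3·M/P_x and y* = 1/3·M/P_y.
At P_x=15.46, P_y=8.5, M=55: y* = 1/3·55/8.5 = 2.1569.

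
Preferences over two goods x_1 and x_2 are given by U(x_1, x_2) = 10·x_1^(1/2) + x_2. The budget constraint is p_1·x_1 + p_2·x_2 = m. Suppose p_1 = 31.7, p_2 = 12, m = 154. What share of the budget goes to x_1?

share on x_1 = 0.7374

Set MRS = p_1/p_2: 5·x_1^(−1/2) = p_1/p_2.
Thus x_1* = (5·p_2/p_1)² — independent of m — with the rest of income spent on x_2.
Plugging in: x_1* = (5·12/31.7)² = 3.5825, x_2* = 3.3696.
Expenditure on x_1: 31.7·3.5825 = 113.5647; share = 0.7374.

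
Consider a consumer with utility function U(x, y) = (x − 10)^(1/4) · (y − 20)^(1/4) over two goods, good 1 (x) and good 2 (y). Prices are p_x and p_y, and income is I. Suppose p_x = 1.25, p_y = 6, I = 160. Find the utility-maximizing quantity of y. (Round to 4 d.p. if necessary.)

y* = 22.2917

MRS = (y−20)/(x−10). Tangency with p_x/p_y gives y−20 = (p_x/p_y)·(x−10).
Substituting into the budget: x* = 10 + 0.5·(I − 10·p_x − 20·p_y)/p_x, and y* = 20 + 0.5·(…)/p_y.
Discretionary income = 160 − 10·1.25 − 20·6 = 27.5; y* = 20 + 0.5·27.5/6 = 22.2917.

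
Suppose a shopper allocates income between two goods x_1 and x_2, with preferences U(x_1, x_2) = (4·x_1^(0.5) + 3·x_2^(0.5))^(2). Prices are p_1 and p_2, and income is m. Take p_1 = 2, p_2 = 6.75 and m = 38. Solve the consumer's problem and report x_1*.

x_1* = 16.2857

Substitute x_2 = (x_2/x_1)·x_1 into the budget: x_1* = m/(p_1 + p_2·(x_2/x_1)).
Numerically x_2/x_1 = 0.049383, so x_1* = 38/(2 + 6.75·0.049383) = 16.2857.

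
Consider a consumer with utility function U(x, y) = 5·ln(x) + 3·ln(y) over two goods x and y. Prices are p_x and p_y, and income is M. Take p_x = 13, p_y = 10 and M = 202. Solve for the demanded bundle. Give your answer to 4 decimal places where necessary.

Tangency: MRS = (5/3)·y/x = p_x/p_y.
So 5·p_y·y = 3·p_x·x; combined with the budget, a share 0.625 of income goes to x.
Demand: x*(p_x,p_y,M) = 0.625·M/p_x and y* = 0.375·M/p_y.
At p_x=13, p_y=10, M=202: x* = 0.625·202/13 = 9.7115, y* = 7.575.

x* = 9.7115, y* = 7.575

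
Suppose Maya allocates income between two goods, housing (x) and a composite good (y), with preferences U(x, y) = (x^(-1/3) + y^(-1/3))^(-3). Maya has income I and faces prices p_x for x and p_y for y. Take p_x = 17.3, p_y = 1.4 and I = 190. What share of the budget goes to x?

MRS = MU_x/MU_y = (y/x)^(4/3). Set equal to p_x/p_y.
Hence y/x = (p_x/p_y)^(1/(4/3)), i.e. raised to the 0.75 power.
Substitute y = (y/x)·x into the budget: x* = I/(p_x + p_y·(y/x)).
Numerically y/x = 6.590806, so x* = 190/(17.3 + 1.4·6.590806) = 7.1625 and y* = 6.590806·7.1625 = 47.2065.
Expenditure on x: 17.3·7.1625 = 123.9109; share = 0.6522.

share on x = 0.6522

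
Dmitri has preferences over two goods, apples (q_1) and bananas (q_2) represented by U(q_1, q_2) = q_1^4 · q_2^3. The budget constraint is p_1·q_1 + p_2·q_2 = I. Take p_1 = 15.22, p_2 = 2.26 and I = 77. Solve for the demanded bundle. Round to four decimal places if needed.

Demand: q_1*(p_1,p_2,I) = 4/7·I/p_1 and q_2* = 3/7·I/p_2.
At p_1=15.22, p_2=2.26, I=77: q_1* = 4/7·77/15.22 = 2.8909, q_2* = 14.6018.

q_1* = 2.8909, q_2* = 14.6018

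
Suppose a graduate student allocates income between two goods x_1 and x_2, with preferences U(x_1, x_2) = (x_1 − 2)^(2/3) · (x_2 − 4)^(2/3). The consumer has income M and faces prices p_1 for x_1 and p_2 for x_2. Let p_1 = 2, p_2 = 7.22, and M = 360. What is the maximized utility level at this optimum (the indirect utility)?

This is Cobb-Douglas in (x_1−2, x_2−4): tangency gives 2/3·p_2·(x_2−4) = 2/3·p_1·(x_1−2).
Substituting into the budget: x_1* = 2 + 0.5·(M − 2·p_1 − 4·p_2)/p_1, and x_2* = 4 + 0.5·(…)/p_2.
Discretionary income = 360 − 2·2 − 4·7.22 = 327.12; x_1* = 2 + 0.5·327.12/2 = 83.78; x_2* = 4 + 0.5·327.12/7.22 = 26.6537.
Utility at the optimum: U(83.78, 26.6537) = 150.8428.

V = 150.8428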